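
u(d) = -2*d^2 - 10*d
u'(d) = -4*d - 10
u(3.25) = -53.62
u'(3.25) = -23.00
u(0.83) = -9.68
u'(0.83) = -13.32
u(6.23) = -139.93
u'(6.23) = -34.92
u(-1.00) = 8.00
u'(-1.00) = -6.00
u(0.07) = -0.71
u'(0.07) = -10.28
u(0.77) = -8.89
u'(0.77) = -13.08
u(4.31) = -80.25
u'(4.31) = -27.24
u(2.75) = -42.62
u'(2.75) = -21.00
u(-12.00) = -168.00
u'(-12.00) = 38.00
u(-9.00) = -72.00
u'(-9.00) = 26.00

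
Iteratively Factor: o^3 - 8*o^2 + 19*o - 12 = (o - 4)*(o^2 - 4*o + 3) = (o - 4)*(o - 3)*(o - 1)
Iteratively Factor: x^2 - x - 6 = (x + 2)*(x - 3)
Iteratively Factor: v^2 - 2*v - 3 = (v + 1)*(v - 3)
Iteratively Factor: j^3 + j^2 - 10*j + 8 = (j + 4)*(j^2 - 3*j + 2) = (j - 2)*(j + 4)*(j - 1)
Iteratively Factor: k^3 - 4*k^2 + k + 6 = (k - 3)*(k^2 - k - 2) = (k - 3)*(k + 1)*(k - 2)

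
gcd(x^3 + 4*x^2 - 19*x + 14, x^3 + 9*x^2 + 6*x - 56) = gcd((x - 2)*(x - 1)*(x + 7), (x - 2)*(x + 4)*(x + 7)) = x^2 + 5*x - 14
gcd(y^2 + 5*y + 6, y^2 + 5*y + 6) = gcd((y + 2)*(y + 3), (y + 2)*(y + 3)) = y^2 + 5*y + 6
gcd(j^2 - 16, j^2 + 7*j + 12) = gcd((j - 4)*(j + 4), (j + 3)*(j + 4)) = j + 4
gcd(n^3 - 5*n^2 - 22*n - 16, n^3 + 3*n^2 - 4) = n + 2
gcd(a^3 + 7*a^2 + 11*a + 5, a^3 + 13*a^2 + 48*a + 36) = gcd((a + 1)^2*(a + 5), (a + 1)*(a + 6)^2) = a + 1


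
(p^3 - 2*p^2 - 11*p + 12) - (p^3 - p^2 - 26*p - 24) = -p^2 + 15*p + 36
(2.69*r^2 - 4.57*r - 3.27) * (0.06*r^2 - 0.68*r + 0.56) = 0.1614*r^4 - 2.1034*r^3 + 4.4178*r^2 - 0.3356*r - 1.8312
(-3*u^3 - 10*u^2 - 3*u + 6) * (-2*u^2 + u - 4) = 6*u^5 + 17*u^4 + 8*u^3 + 25*u^2 + 18*u - 24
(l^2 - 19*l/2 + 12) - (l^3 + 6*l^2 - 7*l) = -l^3 - 5*l^2 - 5*l/2 + 12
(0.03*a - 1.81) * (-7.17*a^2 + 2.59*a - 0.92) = -0.2151*a^3 + 13.0554*a^2 - 4.7155*a + 1.6652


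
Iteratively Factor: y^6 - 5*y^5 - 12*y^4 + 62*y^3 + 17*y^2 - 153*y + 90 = (y + 2)*(y^5 - 7*y^4 + 2*y^3 + 58*y^2 - 99*y + 45) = (y - 5)*(y + 2)*(y^4 - 2*y^3 - 8*y^2 + 18*y - 9) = (y - 5)*(y - 1)*(y + 2)*(y^3 - y^2 - 9*y + 9) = (y - 5)*(y - 1)^2*(y + 2)*(y^2 - 9) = (y - 5)*(y - 1)^2*(y + 2)*(y + 3)*(y - 3)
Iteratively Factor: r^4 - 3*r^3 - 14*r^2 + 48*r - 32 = (r + 4)*(r^3 - 7*r^2 + 14*r - 8) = (r - 2)*(r + 4)*(r^2 - 5*r + 4) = (r - 2)*(r - 1)*(r + 4)*(r - 4)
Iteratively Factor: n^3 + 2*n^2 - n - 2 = (n - 1)*(n^2 + 3*n + 2) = (n - 1)*(n + 2)*(n + 1)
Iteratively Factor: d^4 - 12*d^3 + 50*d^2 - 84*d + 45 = (d - 5)*(d^3 - 7*d^2 + 15*d - 9) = (d - 5)*(d - 3)*(d^2 - 4*d + 3) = (d - 5)*(d - 3)^2*(d - 1)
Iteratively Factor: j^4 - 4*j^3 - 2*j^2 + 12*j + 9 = (j + 1)*(j^3 - 5*j^2 + 3*j + 9) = (j - 3)*(j + 1)*(j^2 - 2*j - 3) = (j - 3)*(j + 1)^2*(j - 3)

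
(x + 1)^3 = x^3 + 3*x^2 + 3*x + 1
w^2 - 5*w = w*(w - 5)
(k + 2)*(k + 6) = k^2 + 8*k + 12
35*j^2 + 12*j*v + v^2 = (5*j + v)*(7*j + v)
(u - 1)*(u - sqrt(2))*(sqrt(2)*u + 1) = sqrt(2)*u^3 - sqrt(2)*u^2 - u^2 - sqrt(2)*u + u + sqrt(2)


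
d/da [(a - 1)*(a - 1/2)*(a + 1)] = 3*a^2 - a - 1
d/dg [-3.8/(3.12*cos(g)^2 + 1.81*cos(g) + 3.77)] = -(23.712*cos(g) + 6.878)*sin(g)/(3.12*cos(g)^2 + 1.81*cos(g) + 3.77)^2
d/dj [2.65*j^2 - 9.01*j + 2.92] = 5.3*j - 9.01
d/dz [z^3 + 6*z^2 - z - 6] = 3*z^2 + 12*z - 1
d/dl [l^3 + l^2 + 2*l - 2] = 3*l^2 + 2*l + 2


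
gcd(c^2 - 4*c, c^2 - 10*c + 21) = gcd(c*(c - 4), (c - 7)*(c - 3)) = 1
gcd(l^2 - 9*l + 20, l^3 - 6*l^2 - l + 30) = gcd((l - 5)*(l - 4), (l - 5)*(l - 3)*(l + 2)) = l - 5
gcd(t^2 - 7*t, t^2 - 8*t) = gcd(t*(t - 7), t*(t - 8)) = t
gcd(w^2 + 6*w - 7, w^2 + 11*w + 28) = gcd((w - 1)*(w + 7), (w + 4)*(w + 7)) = w + 7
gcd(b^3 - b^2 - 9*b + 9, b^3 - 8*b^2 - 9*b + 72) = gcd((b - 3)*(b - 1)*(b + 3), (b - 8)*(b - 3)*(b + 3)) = b^2 - 9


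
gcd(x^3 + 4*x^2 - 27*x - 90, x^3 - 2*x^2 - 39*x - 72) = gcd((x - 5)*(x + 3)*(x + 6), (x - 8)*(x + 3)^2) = x + 3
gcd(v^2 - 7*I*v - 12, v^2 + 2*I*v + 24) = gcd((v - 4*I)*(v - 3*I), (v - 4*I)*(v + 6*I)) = v - 4*I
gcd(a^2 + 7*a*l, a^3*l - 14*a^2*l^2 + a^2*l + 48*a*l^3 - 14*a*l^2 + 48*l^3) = 1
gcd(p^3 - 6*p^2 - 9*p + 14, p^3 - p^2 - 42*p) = p - 7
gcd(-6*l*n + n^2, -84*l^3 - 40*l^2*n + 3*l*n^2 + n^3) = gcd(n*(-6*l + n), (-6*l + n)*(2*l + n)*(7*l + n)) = 6*l - n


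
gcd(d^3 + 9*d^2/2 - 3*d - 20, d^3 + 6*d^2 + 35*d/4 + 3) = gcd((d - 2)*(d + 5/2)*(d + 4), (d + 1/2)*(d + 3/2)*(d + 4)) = d + 4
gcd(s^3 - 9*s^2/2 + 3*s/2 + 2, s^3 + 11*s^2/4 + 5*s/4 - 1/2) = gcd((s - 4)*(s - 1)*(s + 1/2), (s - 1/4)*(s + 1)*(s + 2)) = 1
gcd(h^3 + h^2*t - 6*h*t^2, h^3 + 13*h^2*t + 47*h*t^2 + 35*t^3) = 1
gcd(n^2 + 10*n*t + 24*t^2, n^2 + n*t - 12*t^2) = n + 4*t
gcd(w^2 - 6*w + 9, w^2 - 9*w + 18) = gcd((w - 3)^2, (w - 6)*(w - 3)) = w - 3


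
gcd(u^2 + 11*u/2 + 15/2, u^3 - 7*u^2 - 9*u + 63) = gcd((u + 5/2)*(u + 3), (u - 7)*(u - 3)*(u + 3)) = u + 3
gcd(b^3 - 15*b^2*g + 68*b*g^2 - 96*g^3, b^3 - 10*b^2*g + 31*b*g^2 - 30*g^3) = b - 3*g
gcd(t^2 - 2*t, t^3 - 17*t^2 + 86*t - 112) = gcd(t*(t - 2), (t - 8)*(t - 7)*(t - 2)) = t - 2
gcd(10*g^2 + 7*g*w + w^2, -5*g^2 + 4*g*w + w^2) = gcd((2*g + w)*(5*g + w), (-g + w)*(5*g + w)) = 5*g + w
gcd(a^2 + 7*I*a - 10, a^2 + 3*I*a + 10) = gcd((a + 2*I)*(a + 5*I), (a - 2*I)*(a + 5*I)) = a + 5*I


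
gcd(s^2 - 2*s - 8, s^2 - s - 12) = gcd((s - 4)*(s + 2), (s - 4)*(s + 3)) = s - 4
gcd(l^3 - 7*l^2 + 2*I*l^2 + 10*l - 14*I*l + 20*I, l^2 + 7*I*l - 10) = l + 2*I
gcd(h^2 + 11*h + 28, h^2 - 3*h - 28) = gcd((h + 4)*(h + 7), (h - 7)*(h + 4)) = h + 4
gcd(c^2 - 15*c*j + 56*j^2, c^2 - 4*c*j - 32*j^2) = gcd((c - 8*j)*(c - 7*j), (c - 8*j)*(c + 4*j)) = c - 8*j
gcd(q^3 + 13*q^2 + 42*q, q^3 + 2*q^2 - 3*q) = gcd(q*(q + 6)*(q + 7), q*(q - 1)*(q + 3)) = q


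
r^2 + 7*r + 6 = (r + 1)*(r + 6)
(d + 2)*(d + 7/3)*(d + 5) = d^3 + 28*d^2/3 + 79*d/3 + 70/3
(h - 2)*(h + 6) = h^2 + 4*h - 12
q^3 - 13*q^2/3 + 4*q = q*(q - 3)*(q - 4/3)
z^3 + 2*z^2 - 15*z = z*(z - 3)*(z + 5)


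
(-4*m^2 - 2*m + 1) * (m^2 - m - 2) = -4*m^4 + 2*m^3 + 11*m^2 + 3*m - 2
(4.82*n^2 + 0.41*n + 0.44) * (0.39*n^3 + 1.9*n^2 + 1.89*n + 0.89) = 1.8798*n^5 + 9.3179*n^4 + 10.0604*n^3 + 5.9007*n^2 + 1.1965*n + 0.3916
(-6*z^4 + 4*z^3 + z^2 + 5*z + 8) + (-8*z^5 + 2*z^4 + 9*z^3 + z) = -8*z^5 - 4*z^4 + 13*z^3 + z^2 + 6*z + 8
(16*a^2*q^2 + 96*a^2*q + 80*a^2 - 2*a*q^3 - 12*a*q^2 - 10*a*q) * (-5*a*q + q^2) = -80*a^3*q^3 - 480*a^3*q^2 - 400*a^3*q + 26*a^2*q^4 + 156*a^2*q^3 + 130*a^2*q^2 - 2*a*q^5 - 12*a*q^4 - 10*a*q^3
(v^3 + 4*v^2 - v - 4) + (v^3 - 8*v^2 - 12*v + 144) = 2*v^3 - 4*v^2 - 13*v + 140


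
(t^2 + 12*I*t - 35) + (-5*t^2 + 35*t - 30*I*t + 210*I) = -4*t^2 + 35*t - 18*I*t - 35 + 210*I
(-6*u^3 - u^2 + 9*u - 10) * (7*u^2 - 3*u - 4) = -42*u^5 + 11*u^4 + 90*u^3 - 93*u^2 - 6*u + 40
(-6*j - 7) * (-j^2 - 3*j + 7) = 6*j^3 + 25*j^2 - 21*j - 49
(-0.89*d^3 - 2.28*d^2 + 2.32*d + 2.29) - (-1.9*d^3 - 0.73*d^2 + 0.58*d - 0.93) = 1.01*d^3 - 1.55*d^2 + 1.74*d + 3.22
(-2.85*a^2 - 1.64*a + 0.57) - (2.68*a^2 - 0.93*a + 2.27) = -5.53*a^2 - 0.71*a - 1.7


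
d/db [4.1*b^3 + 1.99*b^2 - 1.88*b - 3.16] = 12.3*b^2 + 3.98*b - 1.88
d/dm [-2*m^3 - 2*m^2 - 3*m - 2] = -6*m^2 - 4*m - 3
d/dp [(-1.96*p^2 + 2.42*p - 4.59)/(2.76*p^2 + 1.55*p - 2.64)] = (-9.7172*p^2 + 35.6856*p + 0.7257)/(7.6176*p^4 + 8.556*p^3 - 12.1703*p^2 - 8.184*p + 6.9696)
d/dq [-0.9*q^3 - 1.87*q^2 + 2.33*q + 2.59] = -2.7*q^2 - 3.74*q + 2.33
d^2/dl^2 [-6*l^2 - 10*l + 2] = -12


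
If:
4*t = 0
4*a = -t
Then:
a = 0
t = 0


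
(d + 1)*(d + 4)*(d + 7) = d^3 + 12*d^2 + 39*d + 28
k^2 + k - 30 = (k - 5)*(k + 6)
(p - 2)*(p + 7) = p^2 + 5*p - 14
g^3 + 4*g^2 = g^2*(g + 4)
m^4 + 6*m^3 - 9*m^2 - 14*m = m*(m - 2)*(m + 1)*(m + 7)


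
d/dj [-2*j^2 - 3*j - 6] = -4*j - 3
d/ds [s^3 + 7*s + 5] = 3*s^2 + 7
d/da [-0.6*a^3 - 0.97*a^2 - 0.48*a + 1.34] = -1.8*a^2 - 1.94*a - 0.48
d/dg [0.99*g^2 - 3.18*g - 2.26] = 1.98*g - 3.18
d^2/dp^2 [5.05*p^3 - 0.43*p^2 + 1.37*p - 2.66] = 30.3*p - 0.86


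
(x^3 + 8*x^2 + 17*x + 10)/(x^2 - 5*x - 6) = (x^2 + 7*x + 10)/(x - 6)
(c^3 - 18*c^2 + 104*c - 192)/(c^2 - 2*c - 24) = (c^2 - 12*c + 32)/(c + 4)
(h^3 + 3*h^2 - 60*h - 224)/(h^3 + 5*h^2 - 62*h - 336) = (h + 4)/(h + 6)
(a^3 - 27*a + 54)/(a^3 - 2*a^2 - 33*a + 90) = (a - 3)/(a - 5)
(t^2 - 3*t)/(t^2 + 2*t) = (t - 3)/(t + 2)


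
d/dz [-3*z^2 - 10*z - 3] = -6*z - 10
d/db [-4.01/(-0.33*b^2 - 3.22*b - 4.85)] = (-2.6466*b - 12.9122)/(0.33*b^2 + 3.22*b + 4.85)^2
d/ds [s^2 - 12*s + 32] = 2*s - 12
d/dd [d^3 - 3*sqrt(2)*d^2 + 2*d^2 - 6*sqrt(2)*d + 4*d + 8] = 3*d^2 - 6*sqrt(2)*d + 4*d - 6*sqrt(2) + 4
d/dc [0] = 0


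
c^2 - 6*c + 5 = (c - 5)*(c - 1)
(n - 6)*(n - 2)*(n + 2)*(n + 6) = n^4 - 40*n^2 + 144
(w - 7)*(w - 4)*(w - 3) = w^3 - 14*w^2 + 61*w - 84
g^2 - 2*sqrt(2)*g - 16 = (g - 4*sqrt(2))*(g + 2*sqrt(2))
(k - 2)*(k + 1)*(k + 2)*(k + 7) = k^4 + 8*k^3 + 3*k^2 - 32*k - 28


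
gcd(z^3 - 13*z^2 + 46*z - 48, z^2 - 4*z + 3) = z - 3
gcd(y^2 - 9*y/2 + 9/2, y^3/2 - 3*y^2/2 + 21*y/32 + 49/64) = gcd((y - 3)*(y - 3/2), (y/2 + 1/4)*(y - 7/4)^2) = 1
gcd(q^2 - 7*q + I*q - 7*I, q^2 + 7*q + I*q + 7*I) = q + I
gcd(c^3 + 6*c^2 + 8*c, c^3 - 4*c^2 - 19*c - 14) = c + 2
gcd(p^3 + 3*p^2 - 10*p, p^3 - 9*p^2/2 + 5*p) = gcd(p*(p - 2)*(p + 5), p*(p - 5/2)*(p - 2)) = p^2 - 2*p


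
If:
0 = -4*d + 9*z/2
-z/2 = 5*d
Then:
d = 0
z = 0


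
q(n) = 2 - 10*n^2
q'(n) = -20*n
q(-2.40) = -55.60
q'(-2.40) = 48.00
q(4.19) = -173.56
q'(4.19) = -83.80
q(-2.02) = -38.80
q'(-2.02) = 40.40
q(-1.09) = -9.88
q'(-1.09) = 21.80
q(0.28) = 1.22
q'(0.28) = -5.60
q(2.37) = -54.17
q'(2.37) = -47.40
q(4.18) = -172.72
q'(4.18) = -83.60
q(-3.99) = -157.20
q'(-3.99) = 79.80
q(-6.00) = -358.00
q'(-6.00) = 120.00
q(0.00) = 2.00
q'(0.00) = 0.00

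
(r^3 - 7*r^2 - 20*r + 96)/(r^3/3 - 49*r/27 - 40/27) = 27*(-r^3 + 7*r^2 + 20*r - 96)/(-9*r^3 + 49*r + 40)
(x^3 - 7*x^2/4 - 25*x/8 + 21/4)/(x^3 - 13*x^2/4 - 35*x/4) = (x^2 - 7*x/2 + 3)/(x*(x - 5))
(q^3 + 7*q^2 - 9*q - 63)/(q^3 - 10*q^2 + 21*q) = (q^2 + 10*q + 21)/(q*(q - 7))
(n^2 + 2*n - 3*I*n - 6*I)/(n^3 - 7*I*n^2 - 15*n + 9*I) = (n + 2)/(n^2 - 4*I*n - 3)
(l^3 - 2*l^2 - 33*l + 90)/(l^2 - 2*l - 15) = (l^2 + 3*l - 18)/(l + 3)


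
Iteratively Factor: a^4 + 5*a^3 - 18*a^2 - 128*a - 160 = (a + 2)*(a^3 + 3*a^2 - 24*a - 80) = (a + 2)*(a + 4)*(a^2 - a - 20) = (a + 2)*(a + 4)^2*(a - 5)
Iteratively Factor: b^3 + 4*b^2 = (b)*(b^2 + 4*b) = b*(b + 4)*(b)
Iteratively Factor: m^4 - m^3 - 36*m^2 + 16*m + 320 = (m - 5)*(m^3 + 4*m^2 - 16*m - 64) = (m - 5)*(m + 4)*(m^2 - 16) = (m - 5)*(m - 4)*(m + 4)*(m + 4)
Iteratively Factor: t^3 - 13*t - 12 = (t + 3)*(t^2 - 3*t - 4) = (t - 4)*(t + 3)*(t + 1)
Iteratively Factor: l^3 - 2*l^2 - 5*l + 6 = (l - 3)*(l^2 + l - 2) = (l - 3)*(l - 1)*(l + 2)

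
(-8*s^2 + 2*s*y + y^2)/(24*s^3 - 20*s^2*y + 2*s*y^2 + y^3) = (4*s + y)/(-12*s^2 + 4*s*y + y^2)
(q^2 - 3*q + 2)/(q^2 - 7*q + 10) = (q - 1)/(q - 5)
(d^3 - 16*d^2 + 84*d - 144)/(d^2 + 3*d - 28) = (d^2 - 12*d + 36)/(d + 7)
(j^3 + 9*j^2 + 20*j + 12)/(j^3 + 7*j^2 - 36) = (j^2 + 3*j + 2)/(j^2 + j - 6)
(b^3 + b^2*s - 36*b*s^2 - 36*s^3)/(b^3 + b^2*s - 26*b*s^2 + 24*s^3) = (b^2 - 5*b*s - 6*s^2)/(b^2 - 5*b*s + 4*s^2)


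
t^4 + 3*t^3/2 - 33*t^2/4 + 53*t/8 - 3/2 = (t - 3/2)*(t - 1/2)^2*(t + 4)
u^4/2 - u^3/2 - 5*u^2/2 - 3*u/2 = u*(u/2 + 1/2)*(u - 3)*(u + 1)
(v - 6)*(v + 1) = v^2 - 5*v - 6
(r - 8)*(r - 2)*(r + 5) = r^3 - 5*r^2 - 34*r + 80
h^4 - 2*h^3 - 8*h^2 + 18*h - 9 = (h - 3)*(h - 1)^2*(h + 3)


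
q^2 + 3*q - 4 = (q - 1)*(q + 4)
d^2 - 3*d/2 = d*(d - 3/2)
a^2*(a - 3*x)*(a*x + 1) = a^4*x - 3*a^3*x^2 + a^3 - 3*a^2*x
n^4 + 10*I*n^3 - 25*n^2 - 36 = (n - I)*(n + 2*I)*(n + 3*I)*(n + 6*I)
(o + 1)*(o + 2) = o^2 + 3*o + 2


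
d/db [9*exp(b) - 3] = 9*exp(b)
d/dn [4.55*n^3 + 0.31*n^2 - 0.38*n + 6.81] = 13.65*n^2 + 0.62*n - 0.38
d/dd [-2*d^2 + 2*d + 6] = 2 - 4*d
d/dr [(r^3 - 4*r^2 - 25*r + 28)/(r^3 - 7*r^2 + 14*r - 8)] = 3*(-r^2 + 24*r - 64)/(r^4 - 12*r^3 + 52*r^2 - 96*r + 64)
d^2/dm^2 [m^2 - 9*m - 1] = 2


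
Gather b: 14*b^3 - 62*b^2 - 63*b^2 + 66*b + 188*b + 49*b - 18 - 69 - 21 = 14*b^3 - 125*b^2 + 303*b - 108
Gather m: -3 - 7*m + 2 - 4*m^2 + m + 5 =-4*m^2 - 6*m + 4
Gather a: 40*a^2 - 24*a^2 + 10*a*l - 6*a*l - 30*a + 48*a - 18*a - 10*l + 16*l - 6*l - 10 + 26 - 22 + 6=16*a^2 + 4*a*l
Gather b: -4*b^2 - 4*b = -4*b^2 - 4*b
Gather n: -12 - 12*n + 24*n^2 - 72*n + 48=24*n^2 - 84*n + 36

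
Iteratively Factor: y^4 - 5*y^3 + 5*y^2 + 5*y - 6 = (y + 1)*(y^3 - 6*y^2 + 11*y - 6) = (y - 2)*(y + 1)*(y^2 - 4*y + 3) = (y - 3)*(y - 2)*(y + 1)*(y - 1)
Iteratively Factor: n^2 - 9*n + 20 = (n - 4)*(n - 5)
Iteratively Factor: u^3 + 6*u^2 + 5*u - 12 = (u - 1)*(u^2 + 7*u + 12) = (u - 1)*(u + 4)*(u + 3)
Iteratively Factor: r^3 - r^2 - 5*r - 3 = (r + 1)*(r^2 - 2*r - 3) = (r - 3)*(r + 1)*(r + 1)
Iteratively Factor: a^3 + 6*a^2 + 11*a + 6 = (a + 3)*(a^2 + 3*a + 2) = (a + 1)*(a + 3)*(a + 2)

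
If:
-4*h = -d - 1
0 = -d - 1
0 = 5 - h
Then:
No Solution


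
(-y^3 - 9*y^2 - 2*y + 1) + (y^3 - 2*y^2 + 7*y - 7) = -11*y^2 + 5*y - 6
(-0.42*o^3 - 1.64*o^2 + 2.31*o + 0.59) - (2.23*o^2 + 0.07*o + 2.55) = -0.42*o^3 - 3.87*o^2 + 2.24*o - 1.96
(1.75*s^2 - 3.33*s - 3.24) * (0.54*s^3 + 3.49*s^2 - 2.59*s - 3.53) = 0.945*s^5 + 4.3093*s^4 - 17.9038*s^3 - 8.8604*s^2 + 20.1465*s + 11.4372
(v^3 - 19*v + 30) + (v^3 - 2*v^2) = 2*v^3 - 2*v^2 - 19*v + 30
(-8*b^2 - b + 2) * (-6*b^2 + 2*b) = 48*b^4 - 10*b^3 - 14*b^2 + 4*b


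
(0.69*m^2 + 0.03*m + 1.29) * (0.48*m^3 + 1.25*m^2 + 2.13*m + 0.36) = 0.3312*m^5 + 0.8769*m^4 + 2.1264*m^3 + 1.9248*m^2 + 2.7585*m + 0.4644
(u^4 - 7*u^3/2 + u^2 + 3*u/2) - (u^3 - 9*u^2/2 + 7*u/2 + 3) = u^4 - 9*u^3/2 + 11*u^2/2 - 2*u - 3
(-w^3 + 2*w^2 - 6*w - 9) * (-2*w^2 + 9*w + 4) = 2*w^5 - 13*w^4 + 26*w^3 - 28*w^2 - 105*w - 36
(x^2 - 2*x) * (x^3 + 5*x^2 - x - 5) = x^5 + 3*x^4 - 11*x^3 - 3*x^2 + 10*x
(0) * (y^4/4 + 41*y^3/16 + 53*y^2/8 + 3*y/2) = 0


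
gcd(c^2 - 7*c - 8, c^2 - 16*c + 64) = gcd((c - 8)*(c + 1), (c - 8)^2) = c - 8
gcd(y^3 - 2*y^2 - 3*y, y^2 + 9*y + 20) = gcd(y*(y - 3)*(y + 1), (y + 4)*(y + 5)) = 1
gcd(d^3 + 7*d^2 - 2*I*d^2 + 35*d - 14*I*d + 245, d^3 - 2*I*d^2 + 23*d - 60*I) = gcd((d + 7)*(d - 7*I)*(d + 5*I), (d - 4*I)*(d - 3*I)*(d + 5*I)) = d + 5*I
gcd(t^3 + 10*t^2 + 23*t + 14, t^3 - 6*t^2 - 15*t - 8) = t + 1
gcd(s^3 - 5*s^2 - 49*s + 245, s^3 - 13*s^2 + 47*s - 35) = s^2 - 12*s + 35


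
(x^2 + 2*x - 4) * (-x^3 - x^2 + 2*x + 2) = -x^5 - 3*x^4 + 4*x^3 + 10*x^2 - 4*x - 8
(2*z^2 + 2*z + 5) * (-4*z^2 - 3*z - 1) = -8*z^4 - 14*z^3 - 28*z^2 - 17*z - 5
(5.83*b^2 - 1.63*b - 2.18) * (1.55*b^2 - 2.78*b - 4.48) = 9.0365*b^4 - 18.7339*b^3 - 24.966*b^2 + 13.3628*b + 9.7664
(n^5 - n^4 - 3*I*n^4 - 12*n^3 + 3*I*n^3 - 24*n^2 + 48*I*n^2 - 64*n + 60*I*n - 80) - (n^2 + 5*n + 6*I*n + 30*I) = n^5 - n^4 - 3*I*n^4 - 12*n^3 + 3*I*n^3 - 25*n^2 + 48*I*n^2 - 69*n + 54*I*n - 80 - 30*I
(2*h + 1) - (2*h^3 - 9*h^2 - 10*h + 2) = -2*h^3 + 9*h^2 + 12*h - 1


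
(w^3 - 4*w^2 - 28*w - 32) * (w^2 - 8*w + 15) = w^5 - 12*w^4 + 19*w^3 + 132*w^2 - 164*w - 480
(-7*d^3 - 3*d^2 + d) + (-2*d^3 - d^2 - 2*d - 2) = -9*d^3 - 4*d^2 - d - 2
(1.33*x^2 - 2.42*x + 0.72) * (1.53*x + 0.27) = 2.0349*x^3 - 3.3435*x^2 + 0.4482*x + 0.1944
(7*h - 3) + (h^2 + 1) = h^2 + 7*h - 2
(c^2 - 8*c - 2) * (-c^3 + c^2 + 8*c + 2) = -c^5 + 9*c^4 + 2*c^3 - 64*c^2 - 32*c - 4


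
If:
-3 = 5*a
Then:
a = -3/5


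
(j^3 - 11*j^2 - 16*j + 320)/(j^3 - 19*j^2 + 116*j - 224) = (j^2 - 3*j - 40)/(j^2 - 11*j + 28)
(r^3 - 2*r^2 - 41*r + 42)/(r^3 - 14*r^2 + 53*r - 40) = (r^2 - r - 42)/(r^2 - 13*r + 40)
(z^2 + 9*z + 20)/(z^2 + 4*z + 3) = (z^2 + 9*z + 20)/(z^2 + 4*z + 3)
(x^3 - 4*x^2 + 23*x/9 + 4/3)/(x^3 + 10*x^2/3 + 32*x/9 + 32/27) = 3*(9*x^3 - 36*x^2 + 23*x + 12)/(27*x^3 + 90*x^2 + 96*x + 32)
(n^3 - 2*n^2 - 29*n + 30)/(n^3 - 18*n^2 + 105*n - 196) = (n^3 - 2*n^2 - 29*n + 30)/(n^3 - 18*n^2 + 105*n - 196)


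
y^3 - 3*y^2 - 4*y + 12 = (y - 3)*(y - 2)*(y + 2)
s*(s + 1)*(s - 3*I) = s^3 + s^2 - 3*I*s^2 - 3*I*s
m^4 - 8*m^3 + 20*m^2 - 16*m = m*(m - 4)*(m - 2)^2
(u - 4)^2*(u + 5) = u^3 - 3*u^2 - 24*u + 80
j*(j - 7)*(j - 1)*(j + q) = j^4 + j^3*q - 8*j^3 - 8*j^2*q + 7*j^2 + 7*j*q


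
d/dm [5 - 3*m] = -3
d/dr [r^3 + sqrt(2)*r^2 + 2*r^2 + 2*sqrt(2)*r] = 3*r^2 + 2*sqrt(2)*r + 4*r + 2*sqrt(2)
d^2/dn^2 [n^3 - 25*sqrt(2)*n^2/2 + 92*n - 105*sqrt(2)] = 6*n - 25*sqrt(2)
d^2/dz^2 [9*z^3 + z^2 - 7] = 54*z + 2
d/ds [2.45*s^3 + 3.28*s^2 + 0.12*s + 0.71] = 7.35*s^2 + 6.56*s + 0.12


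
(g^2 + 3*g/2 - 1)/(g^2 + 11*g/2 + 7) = (2*g - 1)/(2*g + 7)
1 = 1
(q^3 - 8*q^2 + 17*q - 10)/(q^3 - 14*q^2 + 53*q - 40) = (q - 2)/(q - 8)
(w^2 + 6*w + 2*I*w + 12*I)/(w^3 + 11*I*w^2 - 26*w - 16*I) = (w + 6)/(w^2 + 9*I*w - 8)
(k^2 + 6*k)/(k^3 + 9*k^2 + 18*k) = 1/(k + 3)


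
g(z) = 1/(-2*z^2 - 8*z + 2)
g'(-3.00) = -0.06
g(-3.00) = 0.12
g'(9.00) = 0.00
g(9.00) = 0.00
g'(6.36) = 0.00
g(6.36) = -0.01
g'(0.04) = 2.90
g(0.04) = 0.60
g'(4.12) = 0.01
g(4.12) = -0.02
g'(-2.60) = -0.03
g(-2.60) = 0.11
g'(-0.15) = 0.74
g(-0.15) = 0.32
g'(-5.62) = -0.06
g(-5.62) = -0.06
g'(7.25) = 0.00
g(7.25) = -0.01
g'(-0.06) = 1.27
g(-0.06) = 0.40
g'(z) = (4*z + 8)/(-2*z^2 - 8*z + 2)^2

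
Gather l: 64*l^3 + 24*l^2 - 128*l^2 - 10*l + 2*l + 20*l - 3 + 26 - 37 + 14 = 64*l^3 - 104*l^2 + 12*l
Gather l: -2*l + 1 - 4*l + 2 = 3 - 6*l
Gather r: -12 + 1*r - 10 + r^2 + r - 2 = r^2 + 2*r - 24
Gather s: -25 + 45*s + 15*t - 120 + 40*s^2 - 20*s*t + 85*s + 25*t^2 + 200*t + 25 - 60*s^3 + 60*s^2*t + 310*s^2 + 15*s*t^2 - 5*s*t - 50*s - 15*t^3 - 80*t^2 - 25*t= -60*s^3 + s^2*(60*t + 350) + s*(15*t^2 - 25*t + 80) - 15*t^3 - 55*t^2 + 190*t - 120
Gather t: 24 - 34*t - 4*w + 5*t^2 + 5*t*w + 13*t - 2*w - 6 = 5*t^2 + t*(5*w - 21) - 6*w + 18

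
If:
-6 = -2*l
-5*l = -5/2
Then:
No Solution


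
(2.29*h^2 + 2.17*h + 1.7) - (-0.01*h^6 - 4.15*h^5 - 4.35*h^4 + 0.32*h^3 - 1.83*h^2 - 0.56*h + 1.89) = 0.01*h^6 + 4.15*h^5 + 4.35*h^4 - 0.32*h^3 + 4.12*h^2 + 2.73*h - 0.19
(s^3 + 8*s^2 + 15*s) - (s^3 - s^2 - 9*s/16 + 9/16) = 9*s^2 + 249*s/16 - 9/16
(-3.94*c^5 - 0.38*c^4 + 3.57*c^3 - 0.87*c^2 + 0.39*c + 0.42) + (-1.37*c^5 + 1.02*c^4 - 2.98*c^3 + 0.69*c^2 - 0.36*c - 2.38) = -5.31*c^5 + 0.64*c^4 + 0.59*c^3 - 0.18*c^2 + 0.03*c - 1.96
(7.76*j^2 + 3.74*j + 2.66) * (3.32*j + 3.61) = 25.7632*j^3 + 40.4304*j^2 + 22.3326*j + 9.6026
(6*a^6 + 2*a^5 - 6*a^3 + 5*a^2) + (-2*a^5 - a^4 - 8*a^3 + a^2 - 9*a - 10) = 6*a^6 - a^4 - 14*a^3 + 6*a^2 - 9*a - 10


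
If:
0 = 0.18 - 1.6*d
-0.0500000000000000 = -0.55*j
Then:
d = 0.11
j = 0.09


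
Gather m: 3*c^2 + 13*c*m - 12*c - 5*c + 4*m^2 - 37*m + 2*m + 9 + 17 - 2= 3*c^2 - 17*c + 4*m^2 + m*(13*c - 35) + 24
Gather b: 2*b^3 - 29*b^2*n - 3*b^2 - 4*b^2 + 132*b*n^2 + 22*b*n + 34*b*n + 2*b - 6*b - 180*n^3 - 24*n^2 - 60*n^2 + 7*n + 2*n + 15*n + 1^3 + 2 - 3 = 2*b^3 + b^2*(-29*n - 7) + b*(132*n^2 + 56*n - 4) - 180*n^3 - 84*n^2 + 24*n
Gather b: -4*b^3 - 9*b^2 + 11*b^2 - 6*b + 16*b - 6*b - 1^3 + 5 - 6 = -4*b^3 + 2*b^2 + 4*b - 2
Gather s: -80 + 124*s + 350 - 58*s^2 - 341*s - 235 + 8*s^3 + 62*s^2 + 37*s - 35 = 8*s^3 + 4*s^2 - 180*s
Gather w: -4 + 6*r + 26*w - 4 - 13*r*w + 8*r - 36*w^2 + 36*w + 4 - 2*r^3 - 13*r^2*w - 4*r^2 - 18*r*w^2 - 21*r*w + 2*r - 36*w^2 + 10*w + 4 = -2*r^3 - 4*r^2 + 16*r + w^2*(-18*r - 72) + w*(-13*r^2 - 34*r + 72)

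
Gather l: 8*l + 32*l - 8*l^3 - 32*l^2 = -8*l^3 - 32*l^2 + 40*l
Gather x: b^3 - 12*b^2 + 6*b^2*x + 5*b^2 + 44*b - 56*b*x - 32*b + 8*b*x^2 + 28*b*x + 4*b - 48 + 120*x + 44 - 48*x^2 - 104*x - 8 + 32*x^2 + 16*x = b^3 - 7*b^2 + 16*b + x^2*(8*b - 16) + x*(6*b^2 - 28*b + 32) - 12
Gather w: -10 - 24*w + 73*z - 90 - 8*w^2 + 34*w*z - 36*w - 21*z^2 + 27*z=-8*w^2 + w*(34*z - 60) - 21*z^2 + 100*z - 100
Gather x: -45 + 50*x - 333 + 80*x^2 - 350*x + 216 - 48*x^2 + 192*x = 32*x^2 - 108*x - 162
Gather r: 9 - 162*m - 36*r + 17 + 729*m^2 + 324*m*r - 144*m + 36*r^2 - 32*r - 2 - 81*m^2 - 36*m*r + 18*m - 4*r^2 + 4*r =648*m^2 - 288*m + 32*r^2 + r*(288*m - 64) + 24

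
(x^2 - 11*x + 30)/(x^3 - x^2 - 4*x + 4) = (x^2 - 11*x + 30)/(x^3 - x^2 - 4*x + 4)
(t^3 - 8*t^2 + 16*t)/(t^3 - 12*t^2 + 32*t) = (t - 4)/(t - 8)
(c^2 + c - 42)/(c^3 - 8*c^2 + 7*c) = (c^2 + c - 42)/(c*(c^2 - 8*c + 7))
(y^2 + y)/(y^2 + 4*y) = (y + 1)/(y + 4)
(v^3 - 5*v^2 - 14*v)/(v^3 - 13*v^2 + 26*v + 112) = v/(v - 8)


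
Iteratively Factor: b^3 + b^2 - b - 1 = (b + 1)*(b^2 - 1) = (b + 1)^2*(b - 1)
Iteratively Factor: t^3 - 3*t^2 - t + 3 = (t - 3)*(t^2 - 1) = (t - 3)*(t - 1)*(t + 1)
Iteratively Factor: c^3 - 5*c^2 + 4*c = (c)*(c^2 - 5*c + 4) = c*(c - 4)*(c - 1)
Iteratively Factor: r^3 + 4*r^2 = (r + 4)*(r^2) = r*(r + 4)*(r)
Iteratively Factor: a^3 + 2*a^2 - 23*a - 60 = (a + 3)*(a^2 - a - 20) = (a + 3)*(a + 4)*(a - 5)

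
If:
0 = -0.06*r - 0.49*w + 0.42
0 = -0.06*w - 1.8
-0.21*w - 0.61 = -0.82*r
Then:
No Solution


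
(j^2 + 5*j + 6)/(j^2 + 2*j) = (j + 3)/j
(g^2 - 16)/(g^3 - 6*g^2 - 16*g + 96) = 1/(g - 6)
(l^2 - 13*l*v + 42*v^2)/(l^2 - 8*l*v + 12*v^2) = (-l + 7*v)/(-l + 2*v)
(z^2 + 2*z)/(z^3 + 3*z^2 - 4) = z/(z^2 + z - 2)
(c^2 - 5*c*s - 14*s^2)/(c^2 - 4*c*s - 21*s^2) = (c + 2*s)/(c + 3*s)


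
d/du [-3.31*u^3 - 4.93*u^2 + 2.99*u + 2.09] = -9.93*u^2 - 9.86*u + 2.99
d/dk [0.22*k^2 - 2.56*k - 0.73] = 0.44*k - 2.56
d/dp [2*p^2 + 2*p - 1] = 4*p + 2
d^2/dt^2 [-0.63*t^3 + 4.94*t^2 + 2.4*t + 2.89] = 9.88 - 3.78*t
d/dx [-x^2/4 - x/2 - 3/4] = -x/2 - 1/2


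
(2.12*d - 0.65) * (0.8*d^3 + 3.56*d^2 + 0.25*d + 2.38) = 1.696*d^4 + 7.0272*d^3 - 1.784*d^2 + 4.8831*d - 1.547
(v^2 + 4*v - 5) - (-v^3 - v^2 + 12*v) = v^3 + 2*v^2 - 8*v - 5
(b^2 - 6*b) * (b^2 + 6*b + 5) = b^4 - 31*b^2 - 30*b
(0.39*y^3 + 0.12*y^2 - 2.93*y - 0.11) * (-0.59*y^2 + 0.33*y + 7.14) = -0.2301*y^5 + 0.0579*y^4 + 4.5529*y^3 - 0.0452000000000002*y^2 - 20.9565*y - 0.7854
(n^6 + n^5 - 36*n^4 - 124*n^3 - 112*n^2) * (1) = n^6 + n^5 - 36*n^4 - 124*n^3 - 112*n^2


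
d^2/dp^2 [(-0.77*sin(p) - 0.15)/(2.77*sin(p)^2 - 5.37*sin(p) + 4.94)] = (5.908133*sin(p)^5 + 16.057413*sin(p)^4 - 81.729127*sin(p)^3 + 9.63605099999999*sin(p)^2 + 99.376508*sin(p) - 45.398742)/(2.77*sin(p)^2 - 5.37*sin(p) + 4.94)^3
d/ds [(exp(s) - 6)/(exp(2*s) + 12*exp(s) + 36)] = (18 - exp(s))*exp(s)/(exp(3*s) + 18*exp(2*s) + 108*exp(s) + 216)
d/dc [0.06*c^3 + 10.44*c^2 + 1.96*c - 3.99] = 0.18*c^2 + 20.88*c + 1.96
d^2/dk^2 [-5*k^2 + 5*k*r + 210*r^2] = -10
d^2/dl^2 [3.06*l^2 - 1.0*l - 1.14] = 6.12000000000000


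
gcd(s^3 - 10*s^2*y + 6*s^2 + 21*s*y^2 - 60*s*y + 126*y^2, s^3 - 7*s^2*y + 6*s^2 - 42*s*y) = -s^2 + 7*s*y - 6*s + 42*y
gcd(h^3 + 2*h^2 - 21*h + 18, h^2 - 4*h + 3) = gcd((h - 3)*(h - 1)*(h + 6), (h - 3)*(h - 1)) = h^2 - 4*h + 3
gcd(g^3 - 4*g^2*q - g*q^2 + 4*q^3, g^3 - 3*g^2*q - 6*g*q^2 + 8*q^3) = g^2 - 5*g*q + 4*q^2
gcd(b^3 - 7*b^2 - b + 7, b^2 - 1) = b^2 - 1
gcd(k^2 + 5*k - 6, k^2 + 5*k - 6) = k^2 + 5*k - 6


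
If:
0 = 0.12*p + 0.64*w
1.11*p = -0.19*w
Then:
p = 0.00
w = 0.00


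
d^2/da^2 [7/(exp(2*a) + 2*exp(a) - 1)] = 14*(4*(exp(a) + 1)^2*exp(a) - (2*exp(a) + 1)*(exp(2*a) + 2*exp(a) - 1))*exp(a)/(exp(2*a) + 2*exp(a) - 1)^3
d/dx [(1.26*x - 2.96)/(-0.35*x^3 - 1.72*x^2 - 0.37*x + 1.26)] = (0.882*x^3 - 0.9408*x^2 - 10.1824*x + 0.4924)/(0.1225*x^6 + 1.204*x^5 + 3.2174*x^4 + 0.3908*x^3 - 4.1975*x^2 - 0.9324*x + 1.5876)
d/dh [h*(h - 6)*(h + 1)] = 3*h^2 - 10*h - 6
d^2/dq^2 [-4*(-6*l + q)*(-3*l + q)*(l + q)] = 64*l - 24*q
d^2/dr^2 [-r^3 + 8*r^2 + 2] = 16 - 6*r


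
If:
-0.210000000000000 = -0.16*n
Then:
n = 1.31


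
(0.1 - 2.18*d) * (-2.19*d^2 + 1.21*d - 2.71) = 4.7742*d^3 - 2.8568*d^2 + 6.0288*d - 0.271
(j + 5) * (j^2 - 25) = j^3 + 5*j^2 - 25*j - 125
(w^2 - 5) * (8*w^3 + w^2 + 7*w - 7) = 8*w^5 + w^4 - 33*w^3 - 12*w^2 - 35*w + 35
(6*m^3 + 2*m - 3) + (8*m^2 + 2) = 6*m^3 + 8*m^2 + 2*m - 1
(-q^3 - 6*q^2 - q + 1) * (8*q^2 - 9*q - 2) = -8*q^5 - 39*q^4 + 48*q^3 + 29*q^2 - 7*q - 2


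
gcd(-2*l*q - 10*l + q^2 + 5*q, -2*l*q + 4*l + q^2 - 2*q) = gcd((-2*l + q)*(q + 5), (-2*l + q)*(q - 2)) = -2*l + q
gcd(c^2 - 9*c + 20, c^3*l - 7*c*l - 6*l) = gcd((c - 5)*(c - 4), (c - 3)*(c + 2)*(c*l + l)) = 1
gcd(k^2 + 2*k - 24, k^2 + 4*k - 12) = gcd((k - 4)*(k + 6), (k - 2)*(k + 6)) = k + 6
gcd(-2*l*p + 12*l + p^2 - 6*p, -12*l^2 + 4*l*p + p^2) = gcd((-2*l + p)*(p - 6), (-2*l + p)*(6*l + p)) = -2*l + p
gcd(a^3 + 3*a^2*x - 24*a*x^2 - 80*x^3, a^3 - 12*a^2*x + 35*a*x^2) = -a + 5*x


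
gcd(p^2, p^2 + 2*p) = p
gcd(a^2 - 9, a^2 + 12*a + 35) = 1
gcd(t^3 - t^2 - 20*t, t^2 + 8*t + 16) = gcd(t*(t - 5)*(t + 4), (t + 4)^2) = t + 4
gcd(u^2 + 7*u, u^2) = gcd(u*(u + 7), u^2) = u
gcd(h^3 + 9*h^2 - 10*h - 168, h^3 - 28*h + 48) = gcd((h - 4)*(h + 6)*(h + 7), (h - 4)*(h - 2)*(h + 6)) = h^2 + 2*h - 24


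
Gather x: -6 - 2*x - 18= -2*x - 24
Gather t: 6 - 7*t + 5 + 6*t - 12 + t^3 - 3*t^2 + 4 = t^3 - 3*t^2 - t + 3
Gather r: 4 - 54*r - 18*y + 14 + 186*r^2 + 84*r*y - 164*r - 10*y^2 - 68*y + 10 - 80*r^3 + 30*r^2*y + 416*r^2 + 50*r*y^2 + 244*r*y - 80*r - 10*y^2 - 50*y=-80*r^3 + r^2*(30*y + 602) + r*(50*y^2 + 328*y - 298) - 20*y^2 - 136*y + 28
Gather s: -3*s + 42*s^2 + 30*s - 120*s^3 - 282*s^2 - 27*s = -120*s^3 - 240*s^2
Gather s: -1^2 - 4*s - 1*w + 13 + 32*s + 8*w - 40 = 28*s + 7*w - 28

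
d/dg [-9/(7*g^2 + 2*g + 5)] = 18*(7*g + 1)/(7*g^2 + 2*g + 5)^2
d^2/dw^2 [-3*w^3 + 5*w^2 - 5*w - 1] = 10 - 18*w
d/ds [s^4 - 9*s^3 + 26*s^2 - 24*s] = 4*s^3 - 27*s^2 + 52*s - 24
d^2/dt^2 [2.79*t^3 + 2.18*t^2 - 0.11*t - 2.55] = 16.74*t + 4.36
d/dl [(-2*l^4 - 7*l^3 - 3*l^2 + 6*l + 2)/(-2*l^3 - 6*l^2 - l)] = (4*l^6 + 24*l^5 + 42*l^4 + 38*l^3 + 51*l^2 + 24*l + 2)/(l^2*(4*l^4 + 24*l^3 + 40*l^2 + 12*l + 1))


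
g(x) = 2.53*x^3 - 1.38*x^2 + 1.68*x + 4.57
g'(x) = 7.59*x^2 - 2.76*x + 1.68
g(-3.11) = -90.11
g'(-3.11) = 83.67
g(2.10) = 25.44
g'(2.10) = 29.36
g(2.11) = 25.74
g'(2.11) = 29.65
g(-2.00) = -24.55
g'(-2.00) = 37.56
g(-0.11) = 4.37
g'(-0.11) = 2.08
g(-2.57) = -51.81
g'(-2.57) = 58.90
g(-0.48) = 3.17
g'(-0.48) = 4.75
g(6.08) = 532.40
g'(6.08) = 265.47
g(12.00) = 4197.85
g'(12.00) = 1061.52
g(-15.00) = -8869.88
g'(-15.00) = 1750.83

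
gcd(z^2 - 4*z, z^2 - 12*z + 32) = z - 4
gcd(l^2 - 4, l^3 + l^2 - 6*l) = l - 2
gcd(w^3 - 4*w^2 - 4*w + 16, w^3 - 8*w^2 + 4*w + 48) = w^2 - 2*w - 8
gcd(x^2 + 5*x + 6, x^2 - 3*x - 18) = x + 3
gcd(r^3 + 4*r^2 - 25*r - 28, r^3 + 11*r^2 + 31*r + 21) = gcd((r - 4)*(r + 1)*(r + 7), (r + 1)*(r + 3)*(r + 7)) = r^2 + 8*r + 7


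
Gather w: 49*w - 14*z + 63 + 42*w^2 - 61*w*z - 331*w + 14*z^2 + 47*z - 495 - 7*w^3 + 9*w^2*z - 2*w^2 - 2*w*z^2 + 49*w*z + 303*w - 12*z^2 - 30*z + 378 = -7*w^3 + w^2*(9*z + 40) + w*(-2*z^2 - 12*z + 21) + 2*z^2 + 3*z - 54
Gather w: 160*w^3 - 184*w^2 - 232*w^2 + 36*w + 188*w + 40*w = 160*w^3 - 416*w^2 + 264*w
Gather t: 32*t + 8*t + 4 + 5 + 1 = 40*t + 10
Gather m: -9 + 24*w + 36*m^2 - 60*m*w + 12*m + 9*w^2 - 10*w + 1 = 36*m^2 + m*(12 - 60*w) + 9*w^2 + 14*w - 8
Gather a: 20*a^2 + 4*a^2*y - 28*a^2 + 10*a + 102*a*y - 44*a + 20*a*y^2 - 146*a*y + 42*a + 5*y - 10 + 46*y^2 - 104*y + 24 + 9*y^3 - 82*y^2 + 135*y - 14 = a^2*(4*y - 8) + a*(20*y^2 - 44*y + 8) + 9*y^3 - 36*y^2 + 36*y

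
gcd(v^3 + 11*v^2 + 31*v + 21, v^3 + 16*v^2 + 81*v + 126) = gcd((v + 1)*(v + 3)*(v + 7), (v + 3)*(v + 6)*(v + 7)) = v^2 + 10*v + 21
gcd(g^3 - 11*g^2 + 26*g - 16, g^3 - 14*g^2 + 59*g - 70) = g - 2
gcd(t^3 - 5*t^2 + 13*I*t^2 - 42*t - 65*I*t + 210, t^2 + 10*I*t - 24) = t + 6*I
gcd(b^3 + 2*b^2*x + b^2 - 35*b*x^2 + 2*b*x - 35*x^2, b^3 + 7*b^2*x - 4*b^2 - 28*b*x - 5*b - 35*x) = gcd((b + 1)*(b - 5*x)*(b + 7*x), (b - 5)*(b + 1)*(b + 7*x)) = b^2 + 7*b*x + b + 7*x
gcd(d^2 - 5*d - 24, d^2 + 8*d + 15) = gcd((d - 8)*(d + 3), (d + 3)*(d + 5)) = d + 3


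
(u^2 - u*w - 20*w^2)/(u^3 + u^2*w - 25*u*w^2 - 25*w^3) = (u + 4*w)/(u^2 + 6*u*w + 5*w^2)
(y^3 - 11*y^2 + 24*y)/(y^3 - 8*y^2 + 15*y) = (y - 8)/(y - 5)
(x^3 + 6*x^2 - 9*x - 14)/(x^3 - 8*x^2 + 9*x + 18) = (x^2 + 5*x - 14)/(x^2 - 9*x + 18)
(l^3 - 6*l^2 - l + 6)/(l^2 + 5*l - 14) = (l^3 - 6*l^2 - l + 6)/(l^2 + 5*l - 14)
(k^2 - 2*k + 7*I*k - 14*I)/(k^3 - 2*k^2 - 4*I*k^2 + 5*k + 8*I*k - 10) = (k + 7*I)/(k^2 - 4*I*k + 5)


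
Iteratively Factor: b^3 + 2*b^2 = (b + 2)*(b^2) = b*(b + 2)*(b)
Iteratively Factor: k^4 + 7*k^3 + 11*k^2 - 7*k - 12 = (k + 4)*(k^3 + 3*k^2 - k - 3) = (k + 3)*(k + 4)*(k^2 - 1) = (k - 1)*(k + 3)*(k + 4)*(k + 1)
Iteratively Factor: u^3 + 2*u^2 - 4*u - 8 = (u - 2)*(u^2 + 4*u + 4) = (u - 2)*(u + 2)*(u + 2)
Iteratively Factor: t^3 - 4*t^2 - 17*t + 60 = (t - 3)*(t^2 - t - 20) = (t - 5)*(t - 3)*(t + 4)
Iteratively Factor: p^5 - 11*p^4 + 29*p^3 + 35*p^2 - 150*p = (p)*(p^4 - 11*p^3 + 29*p^2 + 35*p - 150) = p*(p + 2)*(p^3 - 13*p^2 + 55*p - 75) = p*(p - 5)*(p + 2)*(p^2 - 8*p + 15) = p*(p - 5)^2*(p + 2)*(p - 3)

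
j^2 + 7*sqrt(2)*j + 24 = (j + 3*sqrt(2))*(j + 4*sqrt(2))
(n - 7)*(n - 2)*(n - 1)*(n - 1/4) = n^4 - 41*n^3/4 + 51*n^2/2 - 79*n/4 + 7/2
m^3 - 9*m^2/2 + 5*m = m*(m - 5/2)*(m - 2)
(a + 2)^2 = a^2 + 4*a + 4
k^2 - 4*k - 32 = (k - 8)*(k + 4)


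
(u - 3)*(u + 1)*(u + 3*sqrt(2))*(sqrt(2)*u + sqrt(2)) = sqrt(2)*u^4 - sqrt(2)*u^3 + 6*u^3 - 5*sqrt(2)*u^2 - 6*u^2 - 30*u - 3*sqrt(2)*u - 18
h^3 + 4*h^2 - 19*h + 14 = (h - 2)*(h - 1)*(h + 7)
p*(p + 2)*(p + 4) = p^3 + 6*p^2 + 8*p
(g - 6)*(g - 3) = g^2 - 9*g + 18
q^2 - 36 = (q - 6)*(q + 6)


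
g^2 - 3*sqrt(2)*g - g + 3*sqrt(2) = (g - 1)*(g - 3*sqrt(2))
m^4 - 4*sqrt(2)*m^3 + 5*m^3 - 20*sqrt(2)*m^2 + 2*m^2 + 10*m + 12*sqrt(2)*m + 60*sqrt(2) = (m + 5)*(m - 3*sqrt(2))*(m - 2*sqrt(2))*(m + sqrt(2))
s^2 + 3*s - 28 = (s - 4)*(s + 7)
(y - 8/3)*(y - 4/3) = y^2 - 4*y + 32/9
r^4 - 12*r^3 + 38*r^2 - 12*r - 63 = (r - 7)*(r - 3)^2*(r + 1)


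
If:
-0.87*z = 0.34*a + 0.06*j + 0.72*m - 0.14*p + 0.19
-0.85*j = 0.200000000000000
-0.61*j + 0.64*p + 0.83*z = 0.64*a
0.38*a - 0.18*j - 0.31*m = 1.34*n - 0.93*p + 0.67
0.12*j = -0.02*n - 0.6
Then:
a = 0.539597219458814*z - 26.9042106048548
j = -0.24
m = 7.18550376278645 - 1.61039158873856*z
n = -28.59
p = -0.757277780541186*z - 27.1284753107371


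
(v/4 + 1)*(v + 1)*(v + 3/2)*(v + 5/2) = v^4/4 + 9*v^3/4 + 111*v^2/16 + 139*v/16 + 15/4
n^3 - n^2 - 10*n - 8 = (n - 4)*(n + 1)*(n + 2)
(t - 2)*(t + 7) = t^2 + 5*t - 14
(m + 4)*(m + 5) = m^2 + 9*m + 20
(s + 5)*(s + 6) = s^2 + 11*s + 30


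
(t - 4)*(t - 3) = t^2 - 7*t + 12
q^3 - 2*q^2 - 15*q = q*(q - 5)*(q + 3)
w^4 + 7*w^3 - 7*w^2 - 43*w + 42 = (w - 2)*(w - 1)*(w + 3)*(w + 7)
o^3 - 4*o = o*(o - 2)*(o + 2)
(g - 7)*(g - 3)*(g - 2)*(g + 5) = g^4 - 7*g^3 - 19*g^2 + 163*g - 210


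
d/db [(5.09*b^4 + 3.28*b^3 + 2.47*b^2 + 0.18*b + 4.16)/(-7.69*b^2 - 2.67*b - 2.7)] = (-78.2842*b^5 - 65.9941*b^4 - 72.4872*b^3 - 31.7787*b^2 + 50.6428*b + 10.6212)/(59.1361*b^4 + 41.0646*b^3 + 48.6549*b^2 + 14.418*b + 7.29)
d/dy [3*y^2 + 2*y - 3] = 6*y + 2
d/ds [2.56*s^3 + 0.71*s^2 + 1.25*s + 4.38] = 7.68*s^2 + 1.42*s + 1.25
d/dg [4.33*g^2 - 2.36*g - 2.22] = 8.66*g - 2.36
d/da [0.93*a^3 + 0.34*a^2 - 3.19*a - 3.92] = 2.79*a^2 + 0.68*a - 3.19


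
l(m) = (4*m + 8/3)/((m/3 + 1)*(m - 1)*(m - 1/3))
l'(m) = 4/((m/3 + 1)*(m - 1)*(m - 1/3)) - (4*m + 8/3)/((m/3 + 1)*(m - 1)*(m - 1/3)^2) - (4*m + 8/3)/((m/3 + 1)*(m - 1)^2*(m - 1/3)) - (4*m + 8/3)/(3*(m/3 + 1)^2*(m - 1)*(m - 1/3))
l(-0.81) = -0.38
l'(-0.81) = 2.28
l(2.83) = 1.58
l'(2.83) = -1.31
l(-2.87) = -16.41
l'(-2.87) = 124.29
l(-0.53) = 0.50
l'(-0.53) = 4.39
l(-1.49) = -1.44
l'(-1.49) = 1.34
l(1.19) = 32.67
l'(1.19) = -200.28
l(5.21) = 0.42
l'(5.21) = -0.16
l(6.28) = 0.29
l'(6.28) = -0.09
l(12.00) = 0.08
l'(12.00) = -0.01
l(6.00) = 0.31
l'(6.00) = -0.11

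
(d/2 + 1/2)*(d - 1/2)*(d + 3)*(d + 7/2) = d^4/2 + 7*d^3/2 + 53*d^2/8 + d - 21/8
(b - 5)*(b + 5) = b^2 - 25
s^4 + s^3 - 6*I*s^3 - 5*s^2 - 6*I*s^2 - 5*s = s*(s + 1)*(s - 5*I)*(s - I)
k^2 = k^2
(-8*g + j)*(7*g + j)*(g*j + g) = -56*g^3*j - 56*g^3 - g^2*j^2 - g^2*j + g*j^3 + g*j^2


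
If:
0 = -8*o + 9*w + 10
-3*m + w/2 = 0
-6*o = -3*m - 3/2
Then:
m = -4/25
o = 17/100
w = -24/25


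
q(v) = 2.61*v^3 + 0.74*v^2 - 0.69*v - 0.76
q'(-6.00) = 272.31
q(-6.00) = -533.74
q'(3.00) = 74.22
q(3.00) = 74.30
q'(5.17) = 216.25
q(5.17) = 376.12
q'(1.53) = 19.90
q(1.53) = 9.26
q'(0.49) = 1.92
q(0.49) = -0.61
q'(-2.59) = 48.00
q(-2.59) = -39.35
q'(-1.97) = 26.78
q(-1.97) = -16.48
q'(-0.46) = 0.29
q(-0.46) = -0.54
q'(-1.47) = 14.05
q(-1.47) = -6.44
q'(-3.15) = 72.34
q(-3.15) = -72.82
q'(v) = 7.83*v^2 + 1.48*v - 0.69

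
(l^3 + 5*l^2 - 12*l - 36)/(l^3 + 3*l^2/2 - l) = 2*(l^2 + 3*l - 18)/(l*(2*l - 1))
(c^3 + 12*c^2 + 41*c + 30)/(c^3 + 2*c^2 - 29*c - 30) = (c + 5)/(c - 5)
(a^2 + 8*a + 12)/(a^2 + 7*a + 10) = (a + 6)/(a + 5)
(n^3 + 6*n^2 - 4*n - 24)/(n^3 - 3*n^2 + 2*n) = (n^2 + 8*n + 12)/(n*(n - 1))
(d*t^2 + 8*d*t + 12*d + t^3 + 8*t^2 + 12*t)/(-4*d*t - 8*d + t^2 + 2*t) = (d*t + 6*d + t^2 + 6*t)/(-4*d + t)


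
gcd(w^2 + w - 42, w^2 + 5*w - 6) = 1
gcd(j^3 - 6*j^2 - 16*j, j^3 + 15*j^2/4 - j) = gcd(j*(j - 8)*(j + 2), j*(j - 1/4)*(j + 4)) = j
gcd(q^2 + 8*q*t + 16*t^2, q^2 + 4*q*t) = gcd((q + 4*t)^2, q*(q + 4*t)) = q + 4*t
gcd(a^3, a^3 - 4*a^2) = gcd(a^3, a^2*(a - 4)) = a^2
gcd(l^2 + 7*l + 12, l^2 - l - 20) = l + 4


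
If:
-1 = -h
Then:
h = 1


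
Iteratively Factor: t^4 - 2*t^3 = (t)*(t^3 - 2*t^2) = t*(t - 2)*(t^2) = t^2*(t - 2)*(t)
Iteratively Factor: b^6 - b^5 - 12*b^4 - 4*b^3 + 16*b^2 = (b)*(b^5 - b^4 - 12*b^3 - 4*b^2 + 16*b) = b*(b - 4)*(b^4 + 3*b^3 - 4*b) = b*(b - 4)*(b - 1)*(b^3 + 4*b^2 + 4*b) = b^2*(b - 4)*(b - 1)*(b^2 + 4*b + 4) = b^2*(b - 4)*(b - 1)*(b + 2)*(b + 2)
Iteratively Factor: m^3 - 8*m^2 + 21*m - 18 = (m - 2)*(m^2 - 6*m + 9) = (m - 3)*(m - 2)*(m - 3)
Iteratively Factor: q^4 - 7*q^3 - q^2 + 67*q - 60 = (q + 3)*(q^3 - 10*q^2 + 29*q - 20) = (q - 5)*(q + 3)*(q^2 - 5*q + 4) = (q - 5)*(q - 4)*(q + 3)*(q - 1)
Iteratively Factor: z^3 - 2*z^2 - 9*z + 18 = (z - 3)*(z^2 + z - 6) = (z - 3)*(z + 3)*(z - 2)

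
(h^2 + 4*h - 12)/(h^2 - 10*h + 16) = (h + 6)/(h - 8)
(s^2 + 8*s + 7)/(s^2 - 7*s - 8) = (s + 7)/(s - 8)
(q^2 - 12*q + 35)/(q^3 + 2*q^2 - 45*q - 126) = (q - 5)/(q^2 + 9*q + 18)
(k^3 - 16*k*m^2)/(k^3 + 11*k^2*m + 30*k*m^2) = (k^2 - 16*m^2)/(k^2 + 11*k*m + 30*m^2)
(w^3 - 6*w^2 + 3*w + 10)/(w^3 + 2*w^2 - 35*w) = (w^2 - w - 2)/(w*(w + 7))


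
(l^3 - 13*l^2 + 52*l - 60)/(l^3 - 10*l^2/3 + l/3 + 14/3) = 3*(l^2 - 11*l + 30)/(3*l^2 - 4*l - 7)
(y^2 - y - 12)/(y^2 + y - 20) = (y + 3)/(y + 5)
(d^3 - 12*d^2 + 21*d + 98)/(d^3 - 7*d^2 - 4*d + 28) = (d - 7)/(d - 2)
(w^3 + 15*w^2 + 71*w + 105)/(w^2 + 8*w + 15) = w + 7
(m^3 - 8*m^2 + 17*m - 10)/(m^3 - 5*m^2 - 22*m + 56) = (m^2 - 6*m + 5)/(m^2 - 3*m - 28)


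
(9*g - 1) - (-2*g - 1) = 11*g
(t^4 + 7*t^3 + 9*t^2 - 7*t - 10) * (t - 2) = t^5 + 5*t^4 - 5*t^3 - 25*t^2 + 4*t + 20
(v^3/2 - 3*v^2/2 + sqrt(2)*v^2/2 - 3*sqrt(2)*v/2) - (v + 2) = v^3/2 - 3*v^2/2 + sqrt(2)*v^2/2 - 3*sqrt(2)*v/2 - v - 2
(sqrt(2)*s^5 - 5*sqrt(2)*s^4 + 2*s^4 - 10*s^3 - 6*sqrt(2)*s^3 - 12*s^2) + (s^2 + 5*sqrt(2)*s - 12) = sqrt(2)*s^5 - 5*sqrt(2)*s^4 + 2*s^4 - 10*s^3 - 6*sqrt(2)*s^3 - 11*s^2 + 5*sqrt(2)*s - 12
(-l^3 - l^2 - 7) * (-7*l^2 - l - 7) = 7*l^5 + 8*l^4 + 8*l^3 + 56*l^2 + 7*l + 49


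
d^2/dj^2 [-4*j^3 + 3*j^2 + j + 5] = 6 - 24*j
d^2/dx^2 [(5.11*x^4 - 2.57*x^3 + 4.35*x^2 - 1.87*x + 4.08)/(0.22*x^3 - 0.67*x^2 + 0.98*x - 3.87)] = (8.88178419700125e-16*x^8 - 7.105427357601e-15*x^7 + 2.04777000000001*x^6 + 8.75407200000004*x^5 + 81.083334*x^4 - 254.62406*x^3 + 906.352254*x^2 - 197.082756*x + 102.793506)/(0.010648*x^9 - 0.097284*x^8 + 0.43857*x^7 - 1.729399*x^6 + 5.376258*x^5 - 12.148365*x^4 + 26.072198*x^3 - 41.253813*x^2 + 44.032086*x - 57.960603)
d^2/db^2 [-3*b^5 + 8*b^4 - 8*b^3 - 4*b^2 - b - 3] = -60*b^3 + 96*b^2 - 48*b - 8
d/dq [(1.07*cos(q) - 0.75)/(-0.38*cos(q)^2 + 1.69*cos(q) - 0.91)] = (-0.4066*cos(q)^2 + 0.57*cos(q) - 0.2938)*sin(q)/(0.1444*cos(q)^4 - 1.2844*cos(q)^3 + 3.5477*cos(q)^2 - 3.0758*cos(q) + 0.8281)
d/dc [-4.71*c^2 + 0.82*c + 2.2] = 0.82 - 9.42*c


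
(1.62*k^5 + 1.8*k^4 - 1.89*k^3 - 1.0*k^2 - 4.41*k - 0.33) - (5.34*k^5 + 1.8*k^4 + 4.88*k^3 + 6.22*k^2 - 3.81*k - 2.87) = -3.72*k^5 - 6.77*k^3 - 7.22*k^2 - 0.6*k + 2.54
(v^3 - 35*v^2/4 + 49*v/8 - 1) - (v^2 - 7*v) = v^3 - 39*v^2/4 + 105*v/8 - 1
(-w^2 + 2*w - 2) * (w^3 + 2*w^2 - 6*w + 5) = -w^5 + 8*w^3 - 21*w^2 + 22*w - 10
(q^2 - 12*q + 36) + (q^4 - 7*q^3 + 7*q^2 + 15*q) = q^4 - 7*q^3 + 8*q^2 + 3*q + 36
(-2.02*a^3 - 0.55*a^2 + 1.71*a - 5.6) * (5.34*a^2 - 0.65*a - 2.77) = -10.7868*a^5 - 1.624*a^4 + 15.0843*a^3 - 29.492*a^2 - 1.0967*a + 15.512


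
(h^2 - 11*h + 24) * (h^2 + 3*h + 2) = h^4 - 8*h^3 - 7*h^2 + 50*h + 48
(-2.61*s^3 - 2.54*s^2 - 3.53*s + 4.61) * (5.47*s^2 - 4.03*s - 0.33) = -14.2767*s^5 - 3.3755*s^4 - 8.2116*s^3 + 40.2808*s^2 - 17.4134*s - 1.5213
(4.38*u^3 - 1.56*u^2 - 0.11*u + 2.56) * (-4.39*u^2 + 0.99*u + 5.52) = -19.2282*u^5 + 11.1846*u^4 + 23.1161*u^3 - 19.9585*u^2 + 1.9272*u + 14.1312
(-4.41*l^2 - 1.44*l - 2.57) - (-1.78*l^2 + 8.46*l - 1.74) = -2.63*l^2 - 9.9*l - 0.83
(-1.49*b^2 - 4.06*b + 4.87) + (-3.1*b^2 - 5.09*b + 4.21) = -4.59*b^2 - 9.15*b + 9.08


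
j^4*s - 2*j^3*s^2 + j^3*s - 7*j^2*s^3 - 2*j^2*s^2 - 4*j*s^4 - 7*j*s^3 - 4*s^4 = (j - 4*s)*(j + s)^2*(j*s + s)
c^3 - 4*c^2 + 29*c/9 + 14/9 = (c - 7/3)*(c - 2)*(c + 1/3)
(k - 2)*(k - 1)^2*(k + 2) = k^4 - 2*k^3 - 3*k^2 + 8*k - 4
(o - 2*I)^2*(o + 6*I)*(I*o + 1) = I*o^4 - o^3 + 22*I*o^2 + 44*o - 24*I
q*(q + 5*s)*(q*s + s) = q^3*s + 5*q^2*s^2 + q^2*s + 5*q*s^2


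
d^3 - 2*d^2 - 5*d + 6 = (d - 3)*(d - 1)*(d + 2)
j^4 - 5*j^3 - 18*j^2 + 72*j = j*(j - 6)*(j - 3)*(j + 4)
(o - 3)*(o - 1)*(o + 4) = o^3 - 13*o + 12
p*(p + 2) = p^2 + 2*p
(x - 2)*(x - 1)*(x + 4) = x^3 + x^2 - 10*x + 8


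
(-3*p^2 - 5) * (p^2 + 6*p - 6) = -3*p^4 - 18*p^3 + 13*p^2 - 30*p + 30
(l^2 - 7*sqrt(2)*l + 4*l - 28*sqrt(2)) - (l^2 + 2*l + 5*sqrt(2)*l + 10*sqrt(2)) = -12*sqrt(2)*l + 2*l - 38*sqrt(2)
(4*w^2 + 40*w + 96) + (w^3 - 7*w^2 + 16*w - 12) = w^3 - 3*w^2 + 56*w + 84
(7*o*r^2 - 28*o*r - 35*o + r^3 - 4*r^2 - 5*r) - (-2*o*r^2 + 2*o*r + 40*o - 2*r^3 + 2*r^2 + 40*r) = 9*o*r^2 - 30*o*r - 75*o + 3*r^3 - 6*r^2 - 45*r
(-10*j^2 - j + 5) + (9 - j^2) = -11*j^2 - j + 14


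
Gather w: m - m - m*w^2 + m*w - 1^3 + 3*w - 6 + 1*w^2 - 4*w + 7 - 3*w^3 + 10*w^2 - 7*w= -3*w^3 + w^2*(11 - m) + w*(m - 8)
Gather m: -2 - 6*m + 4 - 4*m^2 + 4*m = -4*m^2 - 2*m + 2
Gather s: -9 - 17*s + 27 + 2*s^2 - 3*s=2*s^2 - 20*s + 18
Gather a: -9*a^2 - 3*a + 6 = -9*a^2 - 3*a + 6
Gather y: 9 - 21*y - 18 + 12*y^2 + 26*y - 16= 12*y^2 + 5*y - 25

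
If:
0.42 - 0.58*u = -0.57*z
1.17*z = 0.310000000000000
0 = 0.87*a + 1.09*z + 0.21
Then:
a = -0.57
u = 0.98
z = 0.26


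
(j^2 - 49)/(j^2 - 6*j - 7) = (j + 7)/(j + 1)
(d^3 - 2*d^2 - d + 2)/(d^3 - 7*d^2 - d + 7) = (d - 2)/(d - 7)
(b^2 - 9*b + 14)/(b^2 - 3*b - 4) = (-b^2 + 9*b - 14)/(-b^2 + 3*b + 4)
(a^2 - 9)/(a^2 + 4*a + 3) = (a - 3)/(a + 1)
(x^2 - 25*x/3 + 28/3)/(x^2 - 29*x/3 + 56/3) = (3*x - 4)/(3*x - 8)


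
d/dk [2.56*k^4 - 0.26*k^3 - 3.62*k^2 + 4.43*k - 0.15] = 10.24*k^3 - 0.78*k^2 - 7.24*k + 4.43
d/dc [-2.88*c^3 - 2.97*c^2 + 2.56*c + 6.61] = -8.64*c^2 - 5.94*c + 2.56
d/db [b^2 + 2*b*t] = 2*b + 2*t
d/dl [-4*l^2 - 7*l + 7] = -8*l - 7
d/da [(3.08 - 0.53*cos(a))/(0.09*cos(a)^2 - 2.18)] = (-0.0477*cos(a)^2 + 0.5544*cos(a) - 1.1554)*sin(a)/(0.0081*cos(a)^4 - 0.3924*cos(a)^2 + 4.7524)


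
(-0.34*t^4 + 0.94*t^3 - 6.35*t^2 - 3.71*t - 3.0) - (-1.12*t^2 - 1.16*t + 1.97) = -0.34*t^4 + 0.94*t^3 - 5.23*t^2 - 2.55*t - 4.97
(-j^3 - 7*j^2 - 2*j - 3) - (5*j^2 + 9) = -j^3 - 12*j^2 - 2*j - 12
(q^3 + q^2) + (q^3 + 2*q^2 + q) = 2*q^3 + 3*q^2 + q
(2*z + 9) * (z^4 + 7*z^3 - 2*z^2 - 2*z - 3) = 2*z^5 + 23*z^4 + 59*z^3 - 22*z^2 - 24*z - 27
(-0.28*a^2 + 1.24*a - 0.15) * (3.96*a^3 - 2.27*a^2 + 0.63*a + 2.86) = -1.1088*a^5 + 5.546*a^4 - 3.5852*a^3 + 0.3209*a^2 + 3.4519*a - 0.429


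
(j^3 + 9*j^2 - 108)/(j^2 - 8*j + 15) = (j^2 + 12*j + 36)/(j - 5)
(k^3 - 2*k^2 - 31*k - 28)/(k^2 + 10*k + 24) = (k^2 - 6*k - 7)/(k + 6)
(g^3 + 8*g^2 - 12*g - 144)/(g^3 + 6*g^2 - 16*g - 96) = (g + 6)/(g + 4)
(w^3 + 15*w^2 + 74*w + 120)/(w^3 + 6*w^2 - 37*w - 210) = (w^2 + 10*w + 24)/(w^2 + w - 42)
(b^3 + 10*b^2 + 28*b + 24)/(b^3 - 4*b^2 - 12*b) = (b^2 + 8*b + 12)/(b*(b - 6))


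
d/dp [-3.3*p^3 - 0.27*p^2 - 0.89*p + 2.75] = -9.9*p^2 - 0.54*p - 0.89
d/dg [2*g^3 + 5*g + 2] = 6*g^2 + 5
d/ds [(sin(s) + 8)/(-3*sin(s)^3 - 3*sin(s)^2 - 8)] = (6*sin(s)^3 + 75*sin(s)^2 + 48*sin(s) - 8)*cos(s)/(3*sin(s)^3 + 3*sin(s)^2 + 8)^2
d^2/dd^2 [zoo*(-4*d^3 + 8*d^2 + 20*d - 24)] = zoo*(d + 1)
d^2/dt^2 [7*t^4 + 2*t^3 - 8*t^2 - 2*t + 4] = 84*t^2 + 12*t - 16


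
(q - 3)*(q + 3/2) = q^2 - 3*q/2 - 9/2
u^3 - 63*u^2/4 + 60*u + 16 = (u - 8)^2*(u + 1/4)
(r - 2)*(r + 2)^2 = r^3 + 2*r^2 - 4*r - 8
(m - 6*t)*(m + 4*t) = m^2 - 2*m*t - 24*t^2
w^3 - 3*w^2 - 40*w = w*(w - 8)*(w + 5)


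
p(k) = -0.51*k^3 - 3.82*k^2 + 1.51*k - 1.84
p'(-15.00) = -228.14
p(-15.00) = 837.26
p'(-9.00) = -53.66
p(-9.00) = 46.94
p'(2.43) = -26.09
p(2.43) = -28.05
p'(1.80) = -17.20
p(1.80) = -14.47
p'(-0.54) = 5.19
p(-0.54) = -3.69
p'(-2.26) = 10.96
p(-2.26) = -18.88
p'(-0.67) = 5.94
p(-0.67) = -4.41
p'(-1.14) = 8.23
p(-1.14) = -7.77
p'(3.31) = -40.54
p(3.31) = -57.19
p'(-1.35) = 9.04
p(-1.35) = -9.59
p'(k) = -1.53*k^2 - 7.64*k + 1.51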